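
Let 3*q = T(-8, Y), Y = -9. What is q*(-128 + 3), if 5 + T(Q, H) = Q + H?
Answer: 2750/3 ≈ 916.67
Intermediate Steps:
T(Q, H) = -5 + H + Q (T(Q, H) = -5 + (Q + H) = -5 + (H + Q) = -5 + H + Q)
q = -22/3 (q = (-5 - 9 - 8)/3 = (⅓)*(-22) = -22/3 ≈ -7.3333)
q*(-128 + 3) = -22*(-128 + 3)/3 = -22/3*(-125) = 2750/3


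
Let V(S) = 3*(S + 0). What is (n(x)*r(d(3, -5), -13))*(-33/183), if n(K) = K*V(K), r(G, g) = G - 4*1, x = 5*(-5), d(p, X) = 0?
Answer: 82500/61 ≈ 1352.5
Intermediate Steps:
V(S) = 3*S
x = -25
r(G, g) = -4 + G (r(G, g) = G - 4 = -4 + G)
n(K) = 3*K² (n(K) = K*(3*K) = 3*K²)
(n(x)*r(d(3, -5), -13))*(-33/183) = ((3*(-25)²)*(-4 + 0))*(-33/183) = ((3*625)*(-4))*(-33*1/183) = (1875*(-4))*(-11/61) = -7500*(-11/61) = 82500/61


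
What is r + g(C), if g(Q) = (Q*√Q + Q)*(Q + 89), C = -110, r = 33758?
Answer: 36068 + 2310*I*√110 ≈ 36068.0 + 24228.0*I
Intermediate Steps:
g(Q) = (89 + Q)*(Q + Q^(3/2)) (g(Q) = (Q^(3/2) + Q)*(89 + Q) = (Q + Q^(3/2))*(89 + Q) = (89 + Q)*(Q + Q^(3/2)))
r + g(C) = 33758 + ((-110)² + (-110)^(5/2) + 89*(-110) + 89*(-110)^(3/2)) = 33758 + (12100 + 12100*I*√110 - 9790 + 89*(-110*I*√110)) = 33758 + (12100 + 12100*I*√110 - 9790 - 9790*I*√110) = 33758 + (2310 + 2310*I*√110) = 36068 + 2310*I*√110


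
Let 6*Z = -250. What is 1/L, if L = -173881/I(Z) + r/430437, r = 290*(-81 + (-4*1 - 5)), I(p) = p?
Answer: 17934875/74843728497 ≈ 0.00023963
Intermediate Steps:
Z = -125/3 (Z = (1/6)*(-250) = -125/3 ≈ -41.667)
r = -26100 (r = 290*(-81 + (-4 - 5)) = 290*(-81 - 9) = 290*(-90) = -26100)
L = 74843728497/17934875 (L = -173881/(-125/3) - 26100/430437 = -173881*(-3/125) - 26100*1/430437 = 521643/125 - 8700/143479 = 74843728497/17934875 ≈ 4173.1)
1/L = 1/(74843728497/17934875) = 17934875/74843728497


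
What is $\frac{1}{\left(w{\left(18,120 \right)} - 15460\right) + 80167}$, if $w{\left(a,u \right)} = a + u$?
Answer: $\frac{1}{64845} \approx 1.5421 \cdot 10^{-5}$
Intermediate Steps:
$\frac{1}{\left(w{\left(18,120 \right)} - 15460\right) + 80167} = \frac{1}{\left(\left(18 + 120\right) - 15460\right) + 80167} = \frac{1}{\left(138 - 15460\right) + 80167} = \frac{1}{-15322 + 80167} = \frac{1}{64845}$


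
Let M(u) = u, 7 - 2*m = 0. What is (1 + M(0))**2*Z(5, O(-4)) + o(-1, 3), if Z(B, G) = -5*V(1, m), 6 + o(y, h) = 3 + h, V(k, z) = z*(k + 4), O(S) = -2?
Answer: -175/2 ≈ -87.500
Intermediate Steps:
m = 7/2 (m = 7/2 - 1/2*0 = 7/2 + 0 = 7/2 ≈ 3.5000)
V(k, z) = z*(4 + k)
o(y, h) = -3 + h (o(y, h) = -6 + (3 + h) = -3 + h)
Z(B, G) = -175/2 (Z(B, G) = -35*(4 + 1)/2 = -35*5/2 = -5*35/2 = -175/2)
(1 + M(0))**2*Z(5, O(-4)) + o(-1, 3) = (1 + 0)**2*(-175/2) + (-3 + 3) = 1**2*(-175/2) + 0 = 1*(-175/2) + 0 = -175/2 + 0 = -175/2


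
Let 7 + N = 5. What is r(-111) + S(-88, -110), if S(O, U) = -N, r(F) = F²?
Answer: 12323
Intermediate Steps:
N = -2 (N = -7 + 5 = -2)
S(O, U) = 2 (S(O, U) = -1*(-2) = 2)
r(-111) + S(-88, -110) = (-111)² + 2 = 12321 + 2 = 12323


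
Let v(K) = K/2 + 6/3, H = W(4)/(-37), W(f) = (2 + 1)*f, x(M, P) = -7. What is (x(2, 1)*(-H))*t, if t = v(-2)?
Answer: -84/37 ≈ -2.2703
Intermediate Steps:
W(f) = 3*f
H = -12/37 (H = (3*4)/(-37) = 12*(-1/37) = -12/37 ≈ -0.32432)
v(K) = 2 + K/2 (v(K) = K*(½) + 6*(⅓) = K/2 + 2 = 2 + K/2)
t = 1 (t = 2 + (½)*(-2) = 2 - 1 = 1)
(x(2, 1)*(-H))*t = -(-7)*(-12)/37*1 = -7*12/37*1 = -84/37*1 = -84/37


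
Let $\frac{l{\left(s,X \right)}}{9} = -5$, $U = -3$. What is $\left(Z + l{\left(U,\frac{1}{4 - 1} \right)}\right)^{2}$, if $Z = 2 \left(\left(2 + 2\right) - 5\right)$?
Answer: $2209$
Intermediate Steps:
$l{\left(s,X \right)} = -45$ ($l{\left(s,X \right)} = 9 \left(-5\right) = -45$)
$Z = -2$ ($Z = 2 \left(4 - 5\right) = 2 \left(-1\right) = -2$)
$\left(Z + l{\left(U,\frac{1}{4 - 1} \right)}\right)^{2} = \left(-2 - 45\right)^{2} = \left(-47\right)^{2} = 2209$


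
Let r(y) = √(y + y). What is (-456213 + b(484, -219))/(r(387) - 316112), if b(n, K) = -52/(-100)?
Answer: 1802677993472/1249084947125 + 17107968*√86/1249084947125 ≈ 1.4433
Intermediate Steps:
b(n, K) = 13/25 (b(n, K) = -52*(-1/100) = 13/25)
r(y) = √2*√y (r(y) = √(2*y) = √2*√y)
(-456213 + b(484, -219))/(r(387) - 316112) = (-456213 + 13/25)/(√2*√387 - 316112) = -11405312/(25*(√2*(3*√43) - 316112)) = -11405312/(25*(3*√86 - 316112)) = -11405312/(25*(-316112 + 3*√86))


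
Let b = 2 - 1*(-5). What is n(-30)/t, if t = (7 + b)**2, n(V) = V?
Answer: -15/98 ≈ -0.15306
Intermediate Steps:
b = 7 (b = 2 + 5 = 7)
t = 196 (t = (7 + 7)**2 = 14**2 = 196)
n(-30)/t = -30/196 = -30*1/196 = -15/98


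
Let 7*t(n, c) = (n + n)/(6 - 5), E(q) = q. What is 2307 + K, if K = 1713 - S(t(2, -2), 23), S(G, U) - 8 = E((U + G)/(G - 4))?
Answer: 32151/8 ≈ 4018.9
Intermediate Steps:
t(n, c) = 2*n/7 (t(n, c) = ((n + n)/(6 - 5))/7 = ((2*n)/1)/7 = ((2*n)*1)/7 = (2*n)/7 = 2*n/7)
S(G, U) = 8 + (G + U)/(-4 + G) (S(G, U) = 8 + (U + G)/(G - 4) = 8 + (G + U)/(-4 + G))
K = 13695/8 (K = 1713 - (-32 + 23 + 9*((2/7)*2))/(-4 + (2/7)*2) = 1713 - (-32 + 23 + 9*(4/7))/(-4 + 4/7) = 1713 - (-32 + 23 + 36/7)/(-24/7) = 1713 - (-7)*(-27)/(24*7) = 1713 - 1*9/8 = 1713 - 9/8 = 13695/8 ≈ 1711.9)
2307 + K = 2307 + 13695/8 = 32151/8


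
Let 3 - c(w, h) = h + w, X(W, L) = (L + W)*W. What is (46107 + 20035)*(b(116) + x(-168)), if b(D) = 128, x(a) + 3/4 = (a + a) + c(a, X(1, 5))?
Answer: -5787425/2 ≈ -2.8937e+6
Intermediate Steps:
X(W, L) = W*(L + W)
c(w, h) = 3 - h - w (c(w, h) = 3 - (h + w) = 3 + (-h - w) = 3 - h - w)
x(a) = -15/4 + a (x(a) = -¾ + ((a + a) + (3 - (5 + 1) - a)) = -¾ + (2*a + (3 - 6 - a)) = -¾ + (2*a + (-3 - a)) = -¾ + (-3 + a) = -15/4 + a)
(46107 + 20035)*(b(116) + x(-168)) = (46107 + 20035)*(128 + (-15/4 - 168)) = 66142*(128 - 687/4) = 66142*(-175/4) = -5787425/2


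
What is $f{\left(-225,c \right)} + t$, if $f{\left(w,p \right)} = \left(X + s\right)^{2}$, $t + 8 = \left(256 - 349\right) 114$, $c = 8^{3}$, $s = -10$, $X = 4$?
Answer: $-10574$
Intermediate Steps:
$c = 512$
$t = -10610$ ($t = -8 + \left(256 - 349\right) 114 = -8 - 10602 = -10610$)
$f{\left(w,p \right)} = 36$ ($f{\left(w,p \right)} = \left(4 - 10\right)^{2} = \left(-6\right)^{2} = 36$)
$f{\left(-225,c \right)} + t = 36 - 10610 = -10574$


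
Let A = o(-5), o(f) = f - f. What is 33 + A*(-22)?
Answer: 33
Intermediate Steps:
o(f) = 0
A = 0
33 + A*(-22) = 33 + 0*(-22) = 33 + 0 = 33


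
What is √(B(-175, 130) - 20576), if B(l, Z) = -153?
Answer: I*√20729 ≈ 143.98*I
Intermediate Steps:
√(B(-175, 130) - 20576) = √(-153 - 20576) = √(-20729) = I*√20729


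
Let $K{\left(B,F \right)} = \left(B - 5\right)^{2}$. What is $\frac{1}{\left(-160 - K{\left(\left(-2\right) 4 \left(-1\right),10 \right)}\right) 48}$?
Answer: $- \frac{1}{8112} \approx -0.00012327$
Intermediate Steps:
$K{\left(B,F \right)} = \left(-5 + B\right)^{2}$
$\frac{1}{\left(-160 - K{\left(\left(-2\right) 4 \left(-1\right),10 \right)}\right) 48} = \frac{1}{\left(-160 - \left(-5 + \left(-2\right) 4 \left(-1\right)\right)^{2}\right) 48} = \frac{1}{\left(-160 - \left(-5 - -8\right)^{2}\right) 48} = \frac{1}{\left(-160 - \left(-5 + 8\right)^{2}\right) 48} = \frac{1}{\left(-160 - 3^{2}\right) 48} = \frac{1}{\left(-160 - 9\right) 48} = \frac{1}{\left(-169\right) 48} = \frac{1}{-8112} = - \frac{1}{8112}$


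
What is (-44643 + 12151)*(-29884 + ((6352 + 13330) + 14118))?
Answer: -127238672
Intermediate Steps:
(-44643 + 12151)*(-29884 + ((6352 + 13330) + 14118)) = -32492*(-29884 + (19682 + 14118)) = -32492*(-29884 + 33800) = -32492*3916 = -127238672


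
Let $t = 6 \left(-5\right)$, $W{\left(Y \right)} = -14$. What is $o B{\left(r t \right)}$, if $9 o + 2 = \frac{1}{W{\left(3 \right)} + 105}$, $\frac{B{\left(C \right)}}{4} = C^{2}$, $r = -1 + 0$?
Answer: $- \frac{72400}{91} \approx -795.6$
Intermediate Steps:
$r = -1$
$t = -30$
$B{\left(C \right)} = 4 C^{2}$
$o = - \frac{181}{819}$ ($o = - \frac{2}{9} + \frac{1}{9 \left(-14 + 105\right)} = - \frac{2}{9} + \frac{1}{9 \cdot 91} = - \frac{2}{9} + \frac{1}{9} \cdot \frac{1}{91} = - \frac{2}{9} + \frac{1}{819} = - \frac{181}{819} \approx -0.221$)
$o B{\left(r t \right)} = - \frac{181 \cdot 4 \left(\left(-1\right) \left(-30\right)\right)^{2}}{819} = - \frac{181 \cdot 4 \cdot 30^{2}}{819} = - \frac{181 \cdot 4 \cdot 900}{819} = \left(- \frac{181}{819}\right) 3600 = - \frac{72400}{91}$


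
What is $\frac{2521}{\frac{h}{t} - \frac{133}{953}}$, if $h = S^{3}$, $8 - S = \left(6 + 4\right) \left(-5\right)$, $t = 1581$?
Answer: $\frac{3798373053}{185731463} \approx 20.451$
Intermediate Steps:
$S = 58$ ($S = 8 - \left(6 + 4\right) \left(-5\right) = 8 - 10 \left(-5\right) = 8 - -50 = 8 + 50 = 58$)
$h = 195112$ ($h = 58^{3} = 195112$)
$\frac{2521}{\frac{h}{t} - \frac{133}{953}} = \frac{2521}{\frac{195112}{1581} - \frac{133}{953}} = \frac{2521}{\frac{185731463}{1506693}} = 2521 \cdot \frac{1506693}{185731463} = \frac{3798373053}{185731463}$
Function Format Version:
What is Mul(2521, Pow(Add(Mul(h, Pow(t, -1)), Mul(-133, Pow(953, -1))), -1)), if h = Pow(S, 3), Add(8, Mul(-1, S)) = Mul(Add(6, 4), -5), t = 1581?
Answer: Rational(3798373053, 185731463) ≈ 20.451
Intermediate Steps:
S = 58 (S = Add(8, Mul(-1, Mul(Add(6, 4), -5))) = Add(8, Mul(-1, Mul(10, -5))) = Add(8, Mul(-1, -50)) = Add(8, 50) = 58)
h = 195112 (h = Pow(58, 3) = 195112)
Mul(2521, Pow(Add(Mul(h, Pow(t, -1)), Mul(-133, Pow(953, -1))), -1)) = Mul(2521, Pow(Add(Mul(195112, Pow(1581, -1)), Mul(-133, Pow(953, -1))), -1)) = Mul(2521, Pow(Add(Mul(195112, Rational(1, 1581)), Mul(-133, Rational(1, 953))), -1)) = Mul(2521, Pow(Add(Rational(195112, 1581), Rational(-133, 953)), -1)) = Mul(2521, Pow(Rational(185731463, 1506693), -1)) = Mul(2521, Rational(1506693, 185731463)) = Rational(3798373053, 185731463)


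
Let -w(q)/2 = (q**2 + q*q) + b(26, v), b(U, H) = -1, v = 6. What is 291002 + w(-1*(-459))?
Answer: -551720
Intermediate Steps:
w(q) = 2 - 4*q**2 (w(q) = -2*((q**2 + q*q) - 1) = -2*((q**2 + q**2) - 1) = -2*(2*q**2 - 1) = -2*(-1 + 2*q**2) = 2 - 4*q**2)
291002 + w(-1*(-459)) = 291002 + (2 - 4*(-1*(-459))**2) = 291002 + (2 - 4*459**2) = 291002 + (2 - 4*210681) = 291002 + (2 - 842724) = 291002 - 842722 = -551720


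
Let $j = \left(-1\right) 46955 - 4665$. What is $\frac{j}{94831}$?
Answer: $- \frac{51620}{94831} \approx -0.54434$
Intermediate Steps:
$j = -51620$ ($j = -46955 - 4665 = -51620$)
$\frac{j}{94831} = - \frac{51620}{94831}$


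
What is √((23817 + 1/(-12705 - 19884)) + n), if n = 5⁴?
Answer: √2884272560277/10863 ≈ 156.34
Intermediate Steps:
n = 625
√((23817 + 1/(-12705 - 19884)) + n) = √((23817 + 1/(-12705 - 19884)) + 625) = √((23817 + 1/(-32589)) + 625) = √((23817 - 1/32589) + 625) = √(776172212/32589 + 625) = √(796540337/32589) = √2884272560277/10863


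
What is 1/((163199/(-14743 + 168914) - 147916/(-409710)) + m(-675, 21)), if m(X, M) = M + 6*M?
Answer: 31582700205/4687491240098 ≈ 0.0067377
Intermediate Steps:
m(X, M) = 7*M
1/((163199/(-14743 + 168914) - 147916/(-409710)) + m(-675, 21)) = 1/((163199/(-14743 + 168914) - 147916/(-409710)) + 7*21) = 1/((163199/154171 - 147916*(-1/409710)) + 147) = 1/((163199*(1/154171) + 73958/204855) + 147) = 1/((163199/154171 + 73958/204855) + 147) = 1/(44834309963/31582700205 + 147) = 1/(4687491240098/31582700205) = 31582700205/4687491240098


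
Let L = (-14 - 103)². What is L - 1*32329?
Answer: -18640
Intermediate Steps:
L = 13689 (L = (-117)² = 13689)
L - 1*32329 = 13689 - 1*32329 = 13689 - 32329 = -18640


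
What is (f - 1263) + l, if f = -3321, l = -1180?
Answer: -5764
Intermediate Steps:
(f - 1263) + l = (-3321 - 1263) - 1180 = -4584 - 1180 = -5764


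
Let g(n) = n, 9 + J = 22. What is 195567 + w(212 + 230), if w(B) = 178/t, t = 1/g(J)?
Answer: 197881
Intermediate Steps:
J = 13 (J = -9 + 22 = 13)
t = 1/13 ≈ 0.076923
w(B) = 2314 (w(B) = 178/(1/13) = 178*13 = 2314)
195567 + w(212 + 230) = 195567 + 2314 = 197881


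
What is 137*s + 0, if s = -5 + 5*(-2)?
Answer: -2055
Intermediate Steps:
s = -15 (s = -5 - 10 = -15)
137*s + 0 = 137*(-15) + 0 = -2055 + 0 = -2055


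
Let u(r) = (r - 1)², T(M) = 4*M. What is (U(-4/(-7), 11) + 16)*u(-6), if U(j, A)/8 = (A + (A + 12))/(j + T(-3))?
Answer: -1911/5 ≈ -382.20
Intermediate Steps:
u(r) = (-1 + r)²
U(j, A) = 8*(12 + 2*A)/(-12 + j) (U(j, A) = 8*((A + (A + 12))/(j + 4*(-3))) = 8*((A + (12 + A))/(j - 12)) = 8*((12 + 2*A)/(-12 + j)) = 8*(12 + 2*A)/(-12 + j))
(U(-4/(-7), 11) + 16)*u(-6) = (16*(6 + 11)/(-12 - 4/(-7)) + 16)*(-1 - 6)² = (16*17/(-12 - 4*(-⅐)) + 16)*(-7)² = (16*17/(-12 + 4/7) + 16)*49 = (16*17/(-80/7) + 16)*49 = (16*(-7/80)*17 + 16)*49 = (-119/5 + 16)*49 = -39/5*49 = -1911/5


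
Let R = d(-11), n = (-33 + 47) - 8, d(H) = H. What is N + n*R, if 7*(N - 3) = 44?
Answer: -397/7 ≈ -56.714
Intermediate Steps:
N = 65/7 (N = 3 + (⅐)*44 = 3 + 44/7 = 65/7 ≈ 9.2857)
n = 6 (n = 14 - 8 = 6)
R = -11
N + n*R = 65/7 + 6*(-11) = 65/7 - 66 = -397/7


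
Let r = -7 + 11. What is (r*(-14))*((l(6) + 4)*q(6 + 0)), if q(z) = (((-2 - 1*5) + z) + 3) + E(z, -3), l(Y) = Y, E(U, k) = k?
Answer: 560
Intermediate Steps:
q(z) = -7 + z (q(z) = (((-2 - 1*5) + z) + 3) - 3 = (((-2 - 5) + z) + 3) - 3 = ((-7 + z) + 3) - 3 = (-4 + z) - 3 = -7 + z)
r = 4
(r*(-14))*((l(6) + 4)*q(6 + 0)) = (4*(-14))*((6 + 4)*(-7 + (6 + 0))) = -560*(-7 + 6) = -560*(-1) = -56*(-10) = 560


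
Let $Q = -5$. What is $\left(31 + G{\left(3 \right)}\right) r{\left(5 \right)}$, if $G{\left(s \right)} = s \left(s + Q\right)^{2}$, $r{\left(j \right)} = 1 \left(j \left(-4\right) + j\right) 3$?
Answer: $-1935$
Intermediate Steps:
$r{\left(j \right)} = - 9 j$ ($r{\left(j \right)} = 1 \left(- 4 j + j\right) 3 = 1 \left(- 3 j\right) 3 = - 3 j 3 = - 9 j$)
$G{\left(s \right)} = s \left(-5 + s\right)^{2}$ ($G{\left(s \right)} = s \left(s - 5\right)^{2} = s \left(-5 + s\right)^{2}$)
$\left(31 + G{\left(3 \right)}\right) r{\left(5 \right)} = \left(31 + 3 \left(-5 + 3\right)^{2}\right) \left(\left(-9\right) 5\right) = \left(31 + 3 \left(-2\right)^{2}\right) \left(-45\right) = \left(31 + 3 \cdot 4\right) \left(-45\right) = \left(31 + 12\right) \left(-45\right) = 43 \left(-45\right) = -1935$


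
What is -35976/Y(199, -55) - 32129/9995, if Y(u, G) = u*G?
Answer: 1585643/21879055 ≈ 0.072473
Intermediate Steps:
Y(u, G) = G*u
-35976/Y(199, -55) - 32129/9995 = -35976/((-55*199)) - 32129/9995 = -35976/(-10945) - 32129*1/9995 = -35976*(-1/10945) - 32129/9995 = 35976/10945 - 32129/9995 = 1585643/21879055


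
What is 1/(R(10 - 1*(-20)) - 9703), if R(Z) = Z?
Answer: -1/9673 ≈ -0.00010338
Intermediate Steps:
1/(R(10 - 1*(-20)) - 9703) = 1/((10 - 1*(-20)) - 9703) = 1/((10 + 20) - 9703) = 1/(30 - 9703) = 1/(-9673) = -1/9673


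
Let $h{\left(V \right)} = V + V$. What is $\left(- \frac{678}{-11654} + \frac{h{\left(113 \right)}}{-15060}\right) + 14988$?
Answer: $\frac{657635016499}{43877310} \approx 14988.0$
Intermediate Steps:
$h{\left(V \right)} = 2 V$
$\left(- \frac{678}{-11654} + \frac{h{\left(113 \right)}}{-15060}\right) + 14988 = \left(- \frac{678}{-11654} + \frac{2 \cdot 113}{-15060}\right) + 14988 = \left(\left(-678\right) \left(- \frac{1}{11654}\right) + 226 \left(- \frac{1}{15060}\right)\right) + 14988 = \left(\frac{339}{5827} - \frac{113}{7530}\right) + 14988 = \frac{1894219}{43877310} + 14988 = \frac{657635016499}{43877310}$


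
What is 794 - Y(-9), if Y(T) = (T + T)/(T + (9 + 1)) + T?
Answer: 821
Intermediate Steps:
Y(T) = T + 2*T/(10 + T) (Y(T) = (2*T)/(T + 10) + T = (2*T)/(10 + T) + T = 2*T/(10 + T) + T = T + 2*T/(10 + T))
794 - Y(-9) = 794 - (-9)*(12 - 9)/(10 - 9) = 794 - (-9)*3/1 = 794 - (-9)*3 = 794 - 1*(-27) = 794 + 27 = 821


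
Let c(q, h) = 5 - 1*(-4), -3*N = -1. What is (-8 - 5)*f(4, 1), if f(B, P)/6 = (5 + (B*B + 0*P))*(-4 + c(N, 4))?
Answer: -8190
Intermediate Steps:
N = ⅓ (N = -⅓*(-1) = ⅓ ≈ 0.33333)
c(q, h) = 9 (c(q, h) = 5 + 4 = 9)
f(B, P) = 150 + 30*B² (f(B, P) = 6*((5 + (B*B + 0*P))*(-4 + 9)) = 6*((5 + (B² + 0))*5) = 6*((5 + B²)*5) = 6*(25 + 5*B²) = 150 + 30*B²)
(-8 - 5)*f(4, 1) = (-8 - 5)*(150 + 30*4²) = -13*(150 + 30*16) = -13*(150 + 480) = -13*630 = -8190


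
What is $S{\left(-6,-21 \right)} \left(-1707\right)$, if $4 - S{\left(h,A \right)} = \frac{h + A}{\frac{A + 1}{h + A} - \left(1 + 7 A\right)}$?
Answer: $- \frac{28296939}{3962} \approx -7142.1$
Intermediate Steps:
$S{\left(h,A \right)} = 4 - \frac{A + h}{-1 - 7 A + \frac{1 + A}{A + h}}$ ($S{\left(h,A \right)} = 4 - \frac{h + A}{\frac{A + 1}{h + A} - \left(1 + 7 A\right)} = 4 - \frac{A + h}{\frac{1 + A}{A + h} - \left(1 + 7 A\right)} = 4 - \frac{A + h}{-1 - 7 A + \frac{1 + A}{A + h}}$)
$S{\left(-6,-21 \right)} \left(-1707\right) = \frac{-4 + \left(-6\right)^{2} + 4 \left(-6\right) + 29 \left(-21\right)^{2} + 30 \left(-21\right) \left(-6\right)}{-1 - 6 + 7 \left(-21\right)^{2} + 7 \left(-21\right) \left(-6\right)} \left(-1707\right) = \frac{-4 + 36 - 24 + 29 \cdot 441 + 3780}{-1 - 6 + 7 \cdot 441 + 882} \left(-1707\right) = \frac{-4 + 36 - 24 + 12789 + 3780}{-1 - 6 + 3087 + 882} \left(-1707\right) = \frac{1}{3962} \cdot 16577 \left(-1707\right) = \frac{16577}{3962} \left(-1707\right) = - \frac{28296939}{3962}$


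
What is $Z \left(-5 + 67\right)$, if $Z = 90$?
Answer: $5580$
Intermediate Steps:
$Z \left(-5 + 67\right) = 90 \left(-5 + 67\right) = 90 \cdot 62 = 5580$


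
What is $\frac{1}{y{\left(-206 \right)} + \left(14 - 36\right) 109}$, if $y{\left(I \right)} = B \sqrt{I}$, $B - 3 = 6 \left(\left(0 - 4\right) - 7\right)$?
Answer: $\frac{i}{- 2398 i + 63 \sqrt{206}} \approx -0.0003651 + 0.00013767 i$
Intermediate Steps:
$B = -63$ ($B = 3 + 6 \left(\left(0 - 4\right) - 7\right) = 3 + 6 \left(-4 - 7\right) = 3 + 6 \left(-11\right) = 3 - 66 = -63$)
$y{\left(I \right)} = - 63 \sqrt{I}$
$\frac{1}{y{\left(-206 \right)} + \left(14 - 36\right) 109} = \frac{1}{- 63 \sqrt{-206} + \left(14 - 36\right) 109} = \frac{1}{- 63 i \sqrt{206} - 2398} = \frac{1}{-2398 - 63 i \sqrt{206}}$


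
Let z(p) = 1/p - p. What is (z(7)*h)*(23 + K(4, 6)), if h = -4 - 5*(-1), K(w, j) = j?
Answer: -1392/7 ≈ -198.86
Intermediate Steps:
h = 1 (h = -4 + 5 = 1)
(z(7)*h)*(23 + K(4, 6)) = ((1/7 - 1*7)*1)*(23 + 6) = ((1/7 - 7)*1)*29 = -48/7*1*29 = -48/7*29 = -1392/7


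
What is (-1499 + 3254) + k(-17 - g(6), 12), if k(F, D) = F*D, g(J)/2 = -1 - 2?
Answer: 1623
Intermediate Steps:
g(J) = -6 (g(J) = 2*(-1 - 2) = 2*(-3) = -6)
k(F, D) = D*F
(-1499 + 3254) + k(-17 - g(6), 12) = (-1499 + 3254) + 12*(-17 - 1*(-6)) = 1755 + 12*(-17 + 6) = 1755 + 12*(-11) = 1755 - 132 = 1623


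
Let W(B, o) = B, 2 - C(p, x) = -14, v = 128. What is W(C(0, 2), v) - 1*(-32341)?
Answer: 32357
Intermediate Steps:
C(p, x) = 16 (C(p, x) = 2 - 1*(-14) = 2 + 14 = 16)
W(C(0, 2), v) - 1*(-32341) = 16 - 1*(-32341) = 16 + 32341 = 32357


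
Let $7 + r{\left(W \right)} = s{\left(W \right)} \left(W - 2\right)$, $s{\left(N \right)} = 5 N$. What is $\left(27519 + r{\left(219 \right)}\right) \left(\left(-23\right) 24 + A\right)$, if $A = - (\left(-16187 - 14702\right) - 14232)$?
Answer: $11816445263$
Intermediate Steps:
$r{\left(W \right)} = -7 + 5 W \left(-2 + W\right)$ ($r{\left(W \right)} = -7 + 5 W \left(W - 2\right) = -7 + 5 W \left(-2 + W\right)$)
$A = 45121$ ($A = - (-30889 - 14232) = \left(-1\right) \left(-45121\right) = 45121$)
$\left(27519 + r{\left(219 \right)}\right) \left(\left(-23\right) 24 + A\right) = \left(27519 - \left(2197 - 239805\right)\right) \left(\left(-23\right) 24 + 45121\right) = \left(27519 - -237608\right) \left(-552 + 45121\right) = \left(27519 - -237608\right) 44569 = \left(27519 + 237608\right) 44569 = 265127 \cdot 44569 = 11816445263$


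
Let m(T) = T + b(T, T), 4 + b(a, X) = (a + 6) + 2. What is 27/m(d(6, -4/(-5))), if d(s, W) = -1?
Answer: 27/2 ≈ 13.500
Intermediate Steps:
b(a, X) = 4 + a (b(a, X) = -4 + ((a + 6) + 2) = -4 + ((6 + a) + 2) = -4 + (8 + a) = 4 + a)
m(T) = 4 + 2*T (m(T) = T + (4 + T) = 4 + 2*T)
27/m(d(6, -4/(-5))) = 27/(4 + 2*(-1)) = 27/(4 - 2) = 27/2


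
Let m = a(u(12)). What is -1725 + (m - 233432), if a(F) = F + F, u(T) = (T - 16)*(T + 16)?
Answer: -235381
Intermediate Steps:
u(T) = (-16 + T)*(16 + T)
a(F) = 2*F
m = -224 (m = 2*(-256 + 12²) = 2*(-256 + 144) = 2*(-112) = -224)
-1725 + (m - 233432) = -1725 + (-224 - 233432) = -1725 - 233656 = -235381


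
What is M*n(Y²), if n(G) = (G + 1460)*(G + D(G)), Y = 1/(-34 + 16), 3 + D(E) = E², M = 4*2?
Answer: -148820117723/4251528 ≈ -35004.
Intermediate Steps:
M = 8
D(E) = -3 + E²
Y = -1/18 (Y = 1/(-18) = -1/18 ≈ -0.055556)
n(G) = (1460 + G)*(-3 + G + G²) (n(G) = (G + 1460)*(G + (-3 + G²)) = (1460 + G)*(-3 + G + G²))
M*n(Y²) = 8*(-4380 + ((-1/18)²)³ + 1457*(-1/18)² + 1461*((-1/18)²)²) = 8*(-4380 + (1/324)³ + 1457*(1/324) + 1461*(1/324)²) = 8*(-4380 + 1/34012224 + 1457/324 + 1461*(1/104976)) = 8*(-4380 + 1/34012224 + 1457/324 + 487/34992) = 8*(-148820117723/34012224) = -148820117723/4251528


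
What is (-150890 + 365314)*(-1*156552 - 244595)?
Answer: -86015544328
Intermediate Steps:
(-150890 + 365314)*(-1*156552 - 244595) = 214424*(-156552 - 244595) = 214424*(-401147) = -86015544328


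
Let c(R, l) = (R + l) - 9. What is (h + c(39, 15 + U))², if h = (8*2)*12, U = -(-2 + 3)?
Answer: 55696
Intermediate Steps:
U = -1 (U = -1*1 = -1)
c(R, l) = -9 + R + l
h = 192 (h = 16*12 = 192)
(h + c(39, 15 + U))² = (192 + (-9 + 39 + (15 - 1)))² = (192 + (-9 + 39 + 14))² = (192 + 44)² = 236² = 55696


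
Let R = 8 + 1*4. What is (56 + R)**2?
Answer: 4624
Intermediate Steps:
R = 12 (R = 8 + 4 = 12)
(56 + R)**2 = (56 + 12)**2 = 68**2 = 4624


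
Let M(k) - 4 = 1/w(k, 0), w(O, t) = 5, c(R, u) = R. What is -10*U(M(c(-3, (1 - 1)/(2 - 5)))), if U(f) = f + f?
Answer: -84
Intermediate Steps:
M(k) = 21/5 (M(k) = 4 + 1/5 = 4 + ⅕ = 21/5)
U(f) = 2*f
-10*U(M(c(-3, (1 - 1)/(2 - 5)))) = -20*21/5 = -10*42/5 = -84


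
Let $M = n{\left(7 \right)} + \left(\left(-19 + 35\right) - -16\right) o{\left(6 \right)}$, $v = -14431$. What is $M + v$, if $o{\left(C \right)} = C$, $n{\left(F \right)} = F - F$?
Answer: $-14239$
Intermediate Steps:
$n{\left(F \right)} = 0$
$M = 192$ ($M = 0 + \left(\left(-19 + 35\right) - -16\right) 6 = 0 + \left(16 + \left(-2 + 18\right)\right) 6 = 0 + \left(16 + 16\right) 6 = 0 + 32 \cdot 6 = 0 + 192 = 192$)
$M + v = 192 - 14431 = -14239$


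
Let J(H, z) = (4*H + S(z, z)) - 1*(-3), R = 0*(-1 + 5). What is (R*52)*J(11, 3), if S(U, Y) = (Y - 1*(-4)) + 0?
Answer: 0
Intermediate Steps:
S(U, Y) = 4 + Y (S(U, Y) = (Y + 4) + 0 = (4 + Y) + 0 = 4 + Y)
R = 0 (R = 0*4 = 0)
J(H, z) = 7 + z + 4*H (J(H, z) = (4*H + (4 + z)) - 1*(-3) = (4 + z + 4*H) + 3 = 7 + z + 4*H)
(R*52)*J(11, 3) = (0*52)*(7 + 3 + 4*11) = 0*(7 + 3 + 44) = 0*54 = 0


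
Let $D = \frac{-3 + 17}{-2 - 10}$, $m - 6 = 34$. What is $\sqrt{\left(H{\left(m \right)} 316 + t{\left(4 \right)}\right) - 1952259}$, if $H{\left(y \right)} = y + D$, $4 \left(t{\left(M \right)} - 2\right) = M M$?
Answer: $\frac{i \sqrt{17459835}}{3} \approx 1392.8 i$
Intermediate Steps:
$m = 40$ ($m = 6 + 34 = 40$)
$t{\left(M \right)} = 2 + \frac{M^{2}}{4}$ ($t{\left(M \right)} = 2 + \frac{M M}{4} = 2 + \frac{M^{2}}{4}$)
$D = - \frac{7}{6}$ ($D = \frac{14}{-12} = 14 \left(- \frac{1}{12}\right) = - \frac{7}{6} \approx -1.1667$)
$H{\left(y \right)} = - \frac{7}{6} + y$ ($H{\left(y \right)} = y - \frac{7}{6} = - \frac{7}{6} + y$)
$\sqrt{\left(H{\left(m \right)} 316 + t{\left(4 \right)}\right) - 1952259} = \sqrt{\left(\left(- \frac{7}{6} + 40\right) 316 + \left(2 + \frac{4^{2}}{4}\right)\right) - 1952259} = \sqrt{\left(\frac{233}{6} \cdot 316 + \left(2 + \frac{1}{4} \cdot 16\right)\right) - 1952259} = \sqrt{\left(\frac{36814}{3} + \left(2 + 4\right)\right) - 1952259} = \sqrt{\left(\frac{36814}{3} + 6\right) - 1952259} = \sqrt{\frac{36832}{3} - 1952259} = \sqrt{- \frac{5819945}{3}} = \frac{i \sqrt{17459835}}{3}$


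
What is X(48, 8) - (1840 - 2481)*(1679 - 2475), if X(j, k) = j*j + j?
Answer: -507884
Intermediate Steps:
X(j, k) = j + j**2 (X(j, k) = j**2 + j = j + j**2)
X(48, 8) - (1840 - 2481)*(1679 - 2475) = 48*(1 + 48) - (1840 - 2481)*(1679 - 2475) = 48*49 - (-641)*(-796) = 2352 - 1*510236 = 2352 - 510236 = -507884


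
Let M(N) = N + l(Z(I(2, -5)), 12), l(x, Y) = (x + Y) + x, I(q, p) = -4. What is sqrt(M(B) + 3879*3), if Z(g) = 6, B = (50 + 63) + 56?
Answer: 13*sqrt(70) ≈ 108.77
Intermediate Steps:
B = 169 (B = 113 + 56 = 169)
l(x, Y) = Y + 2*x (l(x, Y) = (Y + x) + x = Y + 2*x)
M(N) = 24 + N (M(N) = N + (12 + 2*6) = N + (12 + 12) = N + 24 = 24 + N)
sqrt(M(B) + 3879*3) = sqrt((24 + 169) + 3879*3) = sqrt(193 + 11637) = sqrt(11830) = 13*sqrt(70)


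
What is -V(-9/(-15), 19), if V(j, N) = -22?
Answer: 22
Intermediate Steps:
-V(-9/(-15), 19) = -1*(-22) = 22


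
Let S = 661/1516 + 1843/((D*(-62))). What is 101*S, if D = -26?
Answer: 24363220/152737 ≈ 159.51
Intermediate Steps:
S = 241220/152737 (S = 661/1516 + 1843/((-26*(-62))) = 661*(1/1516) + 1843/1612 = 661/1516 + 1843*(1/1612) = 661/1516 + 1843/1612 = 241220/152737 ≈ 1.5793)
101*S = 101*(241220/152737) = 24363220/152737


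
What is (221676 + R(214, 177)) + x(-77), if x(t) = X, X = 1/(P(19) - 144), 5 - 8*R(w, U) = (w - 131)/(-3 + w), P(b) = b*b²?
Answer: 628171563647/2833730 ≈ 2.2168e+5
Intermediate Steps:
P(b) = b³
R(w, U) = 5/8 - (-131 + w)/(8*(-3 + w)) (R(w, U) = 5/8 - (w - 131)/(8*(-3 + w)) = 5/8 - (-131 + w)/(8*(-3 + w)))
X = 1/6715 (X = 1/(19³ - 144) = 1/(6859 - 144) = 1/6715 ≈ 0.00014892)
x(t) = 1/6715
(221676 + R(214, 177)) + x(-77) = (221676 + (29 + 214)/(2*(-3 + 214))) + 1/6715 = (221676 + (½)*243/211) + 1/6715 = (221676 + (½)*(1/211)*243) + 1/6715 = (221676 + 243/422) + 1/6715 = 93547515/422 + 1/6715 = 628171563647/2833730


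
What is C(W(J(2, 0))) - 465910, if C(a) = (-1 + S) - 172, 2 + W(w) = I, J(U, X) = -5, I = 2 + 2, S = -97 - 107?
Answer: -466287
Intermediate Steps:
S = -204
I = 4
W(w) = 2 (W(w) = -2 + 4 = 2)
C(a) = -377 (C(a) = (-1 - 204) - 172 = -205 - 172 = -377)
C(W(J(2, 0))) - 465910 = -377 - 465910 = -466287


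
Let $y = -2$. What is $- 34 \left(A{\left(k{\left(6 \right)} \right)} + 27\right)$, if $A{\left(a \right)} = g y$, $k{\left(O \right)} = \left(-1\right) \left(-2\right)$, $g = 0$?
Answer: $-918$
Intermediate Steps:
$k{\left(O \right)} = 2$
$A{\left(a \right)} = 0$ ($A{\left(a \right)} = 0 \left(-2\right) = 0$)
$- 34 \left(A{\left(k{\left(6 \right)} \right)} + 27\right) = - 34 \left(0 + 27\right) = \left(-34\right) 27 = -918$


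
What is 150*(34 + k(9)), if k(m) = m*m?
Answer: 17250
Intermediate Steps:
k(m) = m²
150*(34 + k(9)) = 150*(34 + 9²) = 150*(34 + 81) = 150*115 = 17250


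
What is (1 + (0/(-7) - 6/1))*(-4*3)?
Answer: 60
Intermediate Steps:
(1 + (0/(-7) - 6/1))*(-4*3) = (1 + (0*(-⅐) - 6*1))*(-12) = (1 + (0 - 6))*(-12) = (1 - 6)*(-12) = -5*(-12) = 60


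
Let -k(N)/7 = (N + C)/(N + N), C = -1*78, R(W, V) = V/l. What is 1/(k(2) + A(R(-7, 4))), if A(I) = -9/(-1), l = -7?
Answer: 1/142 ≈ 0.0070423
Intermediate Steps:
R(W, V) = -V/7 (R(W, V) = V/(-7) = V*(-⅐) = -V/7)
C = -78
A(I) = 9 (A(I) = -9*(-1) = 9)
k(N) = -7*(-78 + N)/(2*N) (k(N) = -7*(N - 78)/(N + N) = -7*(-78 + N)/(2*N))
1/(k(2) + A(R(-7, 4))) = 1/((-7/2 + 273/2) + 9) = 1/(133 + 9) = 1/142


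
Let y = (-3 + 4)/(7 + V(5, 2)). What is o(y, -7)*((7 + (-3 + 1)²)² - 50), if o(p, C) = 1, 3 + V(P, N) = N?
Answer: 71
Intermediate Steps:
V(P, N) = -3 + N
y = ⅙ (y = (-3 + 4)/(7 + (-3 + 2)) = 1/(7 - 1) = 1/6 = 1*(⅙) = ⅙ ≈ 0.16667)
o(y, -7)*((7 + (-3 + 1)²)² - 50) = 1*((7 + (-3 + 1)²)² - 50) = 1*((7 + (-2)²)² - 50) = 1*((7 + 4)² - 50) = 1*(11² - 50) = 1*(121 - 50) = 1*71 = 71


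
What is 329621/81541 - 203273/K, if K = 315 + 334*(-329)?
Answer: 7527426612/1276361273 ≈ 5.8976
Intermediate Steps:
K = -109571 (K = 315 - 109886 = -109571)
329621/81541 - 203273/K = 329621/81541 - 203273/(-109571) = 329621*(1/81541) - 203273*(-1/109571) = 329621/81541 + 29039/15653 = 7527426612/1276361273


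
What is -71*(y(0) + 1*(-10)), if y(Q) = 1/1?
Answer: 639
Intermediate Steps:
y(Q) = 1 (y(Q) = 1*1 = 1)
-71*(y(0) + 1*(-10)) = -71*(1 + 1*(-10)) = -71*(1 - 10) = -71*(-9) = 639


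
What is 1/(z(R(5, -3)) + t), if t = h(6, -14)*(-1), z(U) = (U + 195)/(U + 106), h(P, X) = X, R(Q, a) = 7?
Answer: 113/1784 ≈ 0.063341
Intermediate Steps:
z(U) = (195 + U)/(106 + U)
t = 14 (t = -14*(-1) = 14)
1/(z(R(5, -3)) + t) = 1/((195 + 7)/(106 + 7) + 14) = 1/(202/113 + 14) = 1/(1784/113) = 113/1784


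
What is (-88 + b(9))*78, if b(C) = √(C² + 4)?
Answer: -6864 + 78*√85 ≈ -6144.9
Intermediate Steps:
b(C) = √(4 + C²)
(-88 + b(9))*78 = (-88 + √(4 + 9²))*78 = (-88 + √(4 + 81))*78 = (-88 + √85)*78 = -6864 + 78*√85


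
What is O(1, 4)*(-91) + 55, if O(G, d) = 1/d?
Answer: 129/4 ≈ 32.250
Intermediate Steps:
O(1, 4)*(-91) + 55 = -91/4 + 55 = 129/4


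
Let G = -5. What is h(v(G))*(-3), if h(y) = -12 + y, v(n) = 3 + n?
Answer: 42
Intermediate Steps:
h(v(G))*(-3) = (-12 + (3 - 5))*(-3) = (-12 - 2)*(-3) = -14*(-3) = 42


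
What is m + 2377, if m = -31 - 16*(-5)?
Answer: 2426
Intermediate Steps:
m = 49 (m = -31 + 80 = 49)
m + 2377 = 49 + 2377 = 2426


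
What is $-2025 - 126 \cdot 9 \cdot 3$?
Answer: $-5427$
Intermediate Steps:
$-2025 - 126 \cdot 9 \cdot 3 = -2025 - 3402 = -5427$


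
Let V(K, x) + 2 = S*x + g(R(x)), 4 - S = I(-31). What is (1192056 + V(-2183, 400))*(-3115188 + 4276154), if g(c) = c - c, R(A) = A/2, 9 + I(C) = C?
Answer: 1404367165764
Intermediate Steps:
I(C) = -9 + C
R(A) = A/2 (R(A) = A*(½) = A/2)
S = 44 (S = 4 - (-9 - 31) = 4 - 1*(-40) = 4 + 40 = 44)
g(c) = 0
V(K, x) = -2 + 44*x (V(K, x) = -2 + (44*x + 0) = -2 + 44*x)
(1192056 + V(-2183, 400))*(-3115188 + 4276154) = (1192056 + (-2 + 44*400))*(-3115188 + 4276154) = (1192056 + (-2 + 17600))*1160966 = (1192056 + 17598)*1160966 = 1209654*1160966 = 1404367165764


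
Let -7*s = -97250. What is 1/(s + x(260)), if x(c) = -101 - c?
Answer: 7/94723 ≈ 7.3900e-5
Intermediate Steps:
s = 97250/7 (s = -1/7*(-97250) = 97250/7 ≈ 13893.)
1/(s + x(260)) = 1/(97250/7 + (-101 - 1*260)) = 1/(97250/7 + (-101 - 260)) = 1/(97250/7 - 361) = 1/(94723/7) = 7/94723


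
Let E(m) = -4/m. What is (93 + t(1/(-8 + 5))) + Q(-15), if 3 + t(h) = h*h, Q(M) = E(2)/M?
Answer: 4061/45 ≈ 90.244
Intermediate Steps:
Q(M) = -2/M (Q(M) = (-4/2)/M = (-4*½)/M = -2/M)
t(h) = -3 + h² (t(h) = -3 + h*h = -3 + h²)
(93 + t(1/(-8 + 5))) + Q(-15) = (93 + (-3 + (1/(-8 + 5))²)) - 2/(-15) = (93 + (-3 + (1/(-3))²)) - 2*(-1/15) = (93 + (-3 + (-⅓)²)) + 2/15 = (93 + (-3 + ⅑)) + 2/15 = (93 - 26/9) + 2/15 = 811/9 + 2/15 = 4061/45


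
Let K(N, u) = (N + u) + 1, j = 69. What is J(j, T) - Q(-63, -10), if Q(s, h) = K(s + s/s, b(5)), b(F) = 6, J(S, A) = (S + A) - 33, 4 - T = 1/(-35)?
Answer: 3326/35 ≈ 95.029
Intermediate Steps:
T = 141/35 (T = 4 - 1/(-35) = 4 - 1*(-1/35) = 4 + 1/35 = 141/35 ≈ 4.0286)
J(S, A) = -33 + A + S (J(S, A) = (A + S) - 33 = -33 + A + S)
K(N, u) = 1 + N + u
Q(s, h) = 8 + s (Q(s, h) = 1 + (s + s/s) + 6 = 1 + (s + 1) + 6 = 1 + (1 + s) + 6 = 8 + s)
J(j, T) - Q(-63, -10) = (-33 + 141/35 + 69) - (8 - 63) = 1401/35 - 1*(-55) = 1401/35 + 55 = 3326/35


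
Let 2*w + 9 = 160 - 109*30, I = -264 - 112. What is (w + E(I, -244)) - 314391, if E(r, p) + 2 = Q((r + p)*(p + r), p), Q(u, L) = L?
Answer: -632393/2 ≈ -3.1620e+5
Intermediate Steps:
I = -376
E(r, p) = -2 + p
w = -3119/2 (w = -9/2 + (160 - 109*30)/2 = -9/2 + (160 - 3270)/2 = -9/2 + (1/2)*(-3110) = -9/2 - 1555 = -3119/2 ≈ -1559.5)
(w + E(I, -244)) - 314391 = (-3119/2 + (-2 - 244)) - 314391 = (-3119/2 - 246) - 314391 = -3611/2 - 314391 = -632393/2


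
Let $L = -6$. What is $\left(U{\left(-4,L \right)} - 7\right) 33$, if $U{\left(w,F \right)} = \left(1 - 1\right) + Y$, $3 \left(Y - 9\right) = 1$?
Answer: $77$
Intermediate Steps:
$Y = \frac{28}{3}$ ($Y = 9 + \frac{1}{3} \cdot 1 = 9 + \frac{1}{3} = \frac{28}{3} \approx 9.3333$)
$U{\left(w,F \right)} = \frac{28}{3}$ ($U{\left(w,F \right)} = \left(1 - 1\right) + \frac{28}{3} = 0 + \frac{28}{3} = \frac{28}{3}$)
$\left(U{\left(-4,L \right)} - 7\right) 33 = \left(\frac{28}{3} - 7\right) 33 = \frac{7}{3} \cdot 33 = 77$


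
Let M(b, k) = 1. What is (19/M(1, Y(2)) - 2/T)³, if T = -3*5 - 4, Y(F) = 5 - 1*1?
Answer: 47832147/6859 ≈ 6973.6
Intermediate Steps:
Y(F) = 4 (Y(F) = 5 - 1 = 4)
T = -19 (T = -15 - 4 = -19)
(19/M(1, Y(2)) - 2/T)³ = (19/1 - 2/(-19))³ = (19*1 - 2*(-1/19))³ = (19 + 2/19)³ = (363/19)³ = 47832147/6859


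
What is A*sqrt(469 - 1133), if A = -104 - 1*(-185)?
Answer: 162*I*sqrt(166) ≈ 2087.2*I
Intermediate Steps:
A = 81 (A = -104 + 185 = 81)
A*sqrt(469 - 1133) = 81*sqrt(469 - 1133) = 81*sqrt(-664) = 81*(2*I*sqrt(166)) = 162*I*sqrt(166)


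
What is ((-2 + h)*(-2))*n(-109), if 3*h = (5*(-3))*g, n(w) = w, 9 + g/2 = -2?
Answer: 23544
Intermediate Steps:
g = -22 (g = -18 + 2*(-2) = -18 - 4 = -22)
h = 110 (h = ((5*(-3))*(-22))/3 = (-15*(-22))/3 = (1/3)*330 = 110)
((-2 + h)*(-2))*n(-109) = ((-2 + 110)*(-2))*(-109) = (108*(-2))*(-109) = -216*(-109) = 23544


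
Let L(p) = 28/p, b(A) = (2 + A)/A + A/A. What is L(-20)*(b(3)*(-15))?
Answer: 56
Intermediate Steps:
b(A) = 1 + (2 + A)/A (b(A) = (2 + A)/A + 1 = 1 + (2 + A)/A)
L(-20)*(b(3)*(-15)) = (28/(-20))*((2 + 2/3)*(-15)) = (28*(-1/20))*((2 + 2*(1/3))*(-15)) = -7*(2 + 2/3)*(-15)/5 = -56*(-15)/15 = -7/5*(-40) = 56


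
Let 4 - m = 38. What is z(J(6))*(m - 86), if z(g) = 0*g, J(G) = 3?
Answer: 0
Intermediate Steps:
z(g) = 0
m = -34 (m = 4 - 1*38 = 4 - 38 = -34)
z(J(6))*(m - 86) = 0*(-34 - 86) = 0*(-120) = 0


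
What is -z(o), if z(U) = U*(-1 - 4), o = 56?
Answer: 280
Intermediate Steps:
z(U) = -5*U (z(U) = U*(-5) = -5*U)
-z(o) = -(-5)*56 = -1*(-280) = 280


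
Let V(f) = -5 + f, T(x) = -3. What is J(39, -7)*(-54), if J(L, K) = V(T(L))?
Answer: 432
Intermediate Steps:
J(L, K) = -8 (J(L, K) = -5 - 3 = -8)
J(39, -7)*(-54) = -8*(-54) = 432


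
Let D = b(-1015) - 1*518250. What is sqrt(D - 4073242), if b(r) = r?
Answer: I*sqrt(4592507) ≈ 2143.0*I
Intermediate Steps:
D = -519265 (D = -1015 - 1*518250 = -1015 - 518250 = -519265)
sqrt(D - 4073242) = sqrt(-519265 - 4073242) = sqrt(-4592507) = I*sqrt(4592507)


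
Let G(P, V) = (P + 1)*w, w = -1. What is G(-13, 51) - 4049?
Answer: -4037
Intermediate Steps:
G(P, V) = -1 - P (G(P, V) = (P + 1)*(-1) = (1 + P)*(-1) = -1 - P)
G(-13, 51) - 4049 = (-1 - 1*(-13)) - 4049 = (-1 + 13) - 4049 = 12 - 4049 = -4037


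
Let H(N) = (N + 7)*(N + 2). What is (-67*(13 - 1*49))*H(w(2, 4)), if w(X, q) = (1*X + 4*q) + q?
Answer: 1678752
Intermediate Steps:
w(X, q) = X + 5*q (w(X, q) = (X + 4*q) + q = X + 5*q)
H(N) = (2 + N)*(7 + N) (H(N) = (7 + N)*(2 + N) = (2 + N)*(7 + N))
(-67*(13 - 1*49))*H(w(2, 4)) = (-67*(13 - 1*49))*(14 + (2 + 5*4)² + 9*(2 + 5*4)) = (-67*(13 - 49))*(14 + (2 + 20)² + 9*(2 + 20)) = (-67*(-36))*(14 + 22² + 9*22) = 2412*(14 + 484 + 198) = 2412*696 = 1678752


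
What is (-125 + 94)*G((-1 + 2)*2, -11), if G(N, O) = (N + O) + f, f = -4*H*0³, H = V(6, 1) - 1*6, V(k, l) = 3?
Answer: 279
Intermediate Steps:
H = -3 (H = 3 - 1*6 = 3 - 6 = -3)
f = 0 (f = -4*(-3)*0³ = 12*0 = 0)
G(N, O) = N + O (G(N, O) = (N + O) + 0 = N + O)
(-125 + 94)*G((-1 + 2)*2, -11) = (-125 + 94)*((-1 + 2)*2 - 11) = -31*(1*2 - 11) = -31*(2 - 11) = -31*(-9) = 279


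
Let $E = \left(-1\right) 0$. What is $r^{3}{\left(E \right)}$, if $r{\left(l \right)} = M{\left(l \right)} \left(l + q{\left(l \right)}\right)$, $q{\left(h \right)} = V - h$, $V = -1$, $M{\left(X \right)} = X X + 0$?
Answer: $0$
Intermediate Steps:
$E = 0$
$M{\left(X \right)} = X^{2}$ ($M{\left(X \right)} = X^{2} + 0 = X^{2}$)
$q{\left(h \right)} = -1 - h$
$r{\left(l \right)} = - l^{2}$ ($r{\left(l \right)} = l^{2} \left(l - \left(1 + l\right)\right) = l^{2} \left(-1\right) = - l^{2}$)
$r^{3}{\left(E \right)} = \left(- 0^{2}\right)^{3} = \left(\left(-1\right) 0\right)^{3} = 0^{3} = 0$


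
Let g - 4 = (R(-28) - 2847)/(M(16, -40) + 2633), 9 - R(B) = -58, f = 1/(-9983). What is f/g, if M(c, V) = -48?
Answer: -517/15094296 ≈ -3.4251e-5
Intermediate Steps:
f = -1/9983 ≈ -0.00010017
R(B) = 67 (R(B) = 9 - 1*(-58) = 9 + 58 = 67)
g = 1512/517 (g = 4 + (67 - 2847)/(-48 + 2633) = 4 - 2780/2585 = 4 - 2780*1/2585 = 4 - 556/517 = 1512/517 ≈ 2.9246)
f/g = -1/(9983*1512/517) = -1/9983*517/1512 = -517/15094296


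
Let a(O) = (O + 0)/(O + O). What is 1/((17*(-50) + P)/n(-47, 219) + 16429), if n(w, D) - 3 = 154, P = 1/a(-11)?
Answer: 157/2578505 ≈ 6.0888e-5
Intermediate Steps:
a(O) = ½ (a(O) = O/((2*O)) = O*(1/(2*O)) = ½)
P = 2 (P = 1/(½) = 2)
n(w, D) = 157 (n(w, D) = 3 + 154 = 157)
1/((17*(-50) + P)/n(-47, 219) + 16429) = 1/((17*(-50) + 2)/157 + 16429) = 1/((-850 + 2)*(1/157) + 16429) = 1/(-848*1/157 + 16429) = 1/(-848/157 + 16429) = 1/(2578505/157) = 157/2578505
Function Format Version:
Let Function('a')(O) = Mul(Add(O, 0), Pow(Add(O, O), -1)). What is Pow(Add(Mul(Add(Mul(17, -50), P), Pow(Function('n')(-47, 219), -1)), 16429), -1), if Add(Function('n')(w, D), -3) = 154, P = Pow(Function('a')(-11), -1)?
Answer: Rational(157, 2578505) ≈ 6.0888e-5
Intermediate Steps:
Function('a')(O) = Rational(1, 2) (Function('a')(O) = Mul(O, Pow(Mul(2, O), -1)) = Mul(O, Mul(Rational(1, 2), Pow(O, -1))) = Rational(1, 2))
P = 2 (P = Pow(Rational(1, 2), -1) = 2)
Function('n')(w, D) = 157 (Function('n')(w, D) = Add(3, 154) = 157)
Pow(Add(Mul(Add(Mul(17, -50), P), Pow(Function('n')(-47, 219), -1)), 16429), -1) = Pow(Add(Mul(Add(Mul(17, -50), 2), Pow(157, -1)), 16429), -1) = Pow(Add(Mul(Add(-850, 2), Rational(1, 157)), 16429), -1) = Pow(Add(Mul(-848, Rational(1, 157)), 16429), -1) = Pow(Add(Rational(-848, 157), 16429), -1) = Pow(Rational(2578505, 157), -1) = Rational(157, 2578505)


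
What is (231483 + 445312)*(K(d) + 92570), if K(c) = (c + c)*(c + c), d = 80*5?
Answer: 495799713150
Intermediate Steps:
d = 400
K(c) = 4*c² (K(c) = (2*c)*(2*c) = 4*c²)
(231483 + 445312)*(K(d) + 92570) = (231483 + 445312)*(4*400² + 92570) = 676795*(4*160000 + 92570) = 676795*(640000 + 92570) = 676795*732570 = 495799713150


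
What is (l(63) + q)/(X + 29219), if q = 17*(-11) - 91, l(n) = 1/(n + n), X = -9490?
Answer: -35027/2485854 ≈ -0.014091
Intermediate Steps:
l(n) = 1/(2*n)
q = -278 (q = -187 - 91 = -278)
(l(63) + q)/(X + 29219) = ((½)/63 - 278)/(-9490 + 29219) = ((½)*(1/63) - 278)/19729 = (1/126 - 278)*(1/19729) = -35027/126*1/19729 = -35027/2485854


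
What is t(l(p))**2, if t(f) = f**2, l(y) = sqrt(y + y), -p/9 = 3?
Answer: 2916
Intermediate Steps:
p = -27 (p = -9*3 = -27)
l(y) = sqrt(2)*sqrt(y) (l(y) = sqrt(2*y) = sqrt(2)*sqrt(y))
t(l(p))**2 = ((sqrt(2)*sqrt(-27))**2)**2 = ((sqrt(2)*(3*I*sqrt(3)))**2)**2 = ((3*I*sqrt(6))**2)**2 = (-54)**2 = 2916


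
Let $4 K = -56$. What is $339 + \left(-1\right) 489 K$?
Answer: $7185$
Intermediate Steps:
$K = -14$ ($K = \frac{1}{4} \left(-56\right) = -14$)
$339 + \left(-1\right) 489 K = 339 + \left(-1\right) 489 \left(-14\right) = 339 - -6846 = 339 + 6846 = 7185$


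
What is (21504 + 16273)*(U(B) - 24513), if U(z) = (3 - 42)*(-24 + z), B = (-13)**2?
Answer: -1139656536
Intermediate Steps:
B = 169
U(z) = 936 - 39*z (U(z) = -39*(-24 + z) = 936 - 39*z)
(21504 + 16273)*(U(B) - 24513) = (21504 + 16273)*((936 - 39*169) - 24513) = 37777*((936 - 6591) - 24513) = 37777*(-5655 - 24513) = 37777*(-30168) = -1139656536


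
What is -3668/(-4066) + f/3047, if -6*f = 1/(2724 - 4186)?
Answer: 49019674889/54338601372 ≈ 0.90211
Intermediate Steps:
f = 1/8772 (f = -1/(6*(2724 - 4186)) = -⅙/(-1462) = -⅙*(-1/1462) = 1/8772 ≈ 0.00011400)
-3668/(-4066) + f/3047 = -3668/(-4066) + (1/8772)/3047 = -3668*(-1/4066) + (1/8772)*(1/3047) = 1834/2033 + 1/26728284 = 49019674889/54338601372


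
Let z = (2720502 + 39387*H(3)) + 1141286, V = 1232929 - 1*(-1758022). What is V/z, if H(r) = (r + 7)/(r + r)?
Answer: 2990951/3927433 ≈ 0.76155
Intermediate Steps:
H(r) = (7 + r)/(2*r) (H(r) = (7 + r)/((2*r)) = (7 + r)*(1/(2*r)) = (7 + r)/(2*r))
V = 2990951 (V = 1232929 + 1758022 = 2990951)
z = 3927433 (z = (2720502 + 39387*((½)*(7 + 3)/3)) + 1141286 = (2720502 + 39387*((½)*(⅓)*10)) + 1141286 = (2720502 + 39387*(5/3)) + 1141286 = (2720502 + 65645) + 1141286 = 2786147 + 1141286 = 3927433)
V/z = 2990951/3927433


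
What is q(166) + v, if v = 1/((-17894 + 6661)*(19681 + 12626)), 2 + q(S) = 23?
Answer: 7620995150/362904531 ≈ 21.000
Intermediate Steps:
q(S) = 21 (q(S) = -2 + 23 = 21)
v = -1/362904531 (v = 1/(-11233*32307) = 1/(-362904531) = -1/362904531 ≈ -2.7555e-9)
q(166) + v = 21 - 1/362904531 = 7620995150/362904531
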